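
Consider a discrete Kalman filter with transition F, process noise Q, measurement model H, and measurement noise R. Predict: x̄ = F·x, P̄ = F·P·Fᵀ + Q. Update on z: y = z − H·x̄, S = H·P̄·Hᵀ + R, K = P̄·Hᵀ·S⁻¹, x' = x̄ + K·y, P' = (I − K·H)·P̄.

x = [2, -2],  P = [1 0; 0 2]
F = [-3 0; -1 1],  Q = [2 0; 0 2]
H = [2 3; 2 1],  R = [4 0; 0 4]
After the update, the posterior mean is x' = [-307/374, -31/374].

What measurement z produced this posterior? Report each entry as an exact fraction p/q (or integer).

z = [-1, -2]

x̄ = F·x = [-6, -4]
P̄ = F·P·Fᵀ + Q = [11 3; 3 5]
S = H·P̄·Hᵀ + R = [129 83; 83 65]
K = P̄·Hᵀ·S⁻¹ = [-15/374 163/374; 113/374 -81/374]
x' − x̄ = [1937/374, 1465/374] = K·y
y = (KᵀK)⁻¹·Kᵀ·(x' − x̄) = [23, 14]
z = y + H·x̄ = [23, 14] + [-24, -16] = [-1, -2]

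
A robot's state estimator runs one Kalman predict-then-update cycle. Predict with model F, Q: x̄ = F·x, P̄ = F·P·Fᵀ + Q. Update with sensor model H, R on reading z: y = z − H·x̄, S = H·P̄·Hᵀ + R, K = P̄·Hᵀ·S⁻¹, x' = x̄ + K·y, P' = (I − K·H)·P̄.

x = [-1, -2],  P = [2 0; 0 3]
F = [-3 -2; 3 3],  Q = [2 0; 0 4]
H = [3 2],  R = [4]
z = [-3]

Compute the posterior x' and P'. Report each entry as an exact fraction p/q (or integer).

x' = [31/7, -111/14]
P' = [152/7 -222/7; -222/7 661/14]

x̄ = F·x = [7, -9]
P̄ = F·P·Fᵀ + Q = [32 -36; -36 49]
y = z − H·x̄ = [-6]
S = H·P̄·Hᵀ + R = [56]
K = P̄·Hᵀ·S⁻¹ = [3/7; -5/28]
x' = x̄ + K·y = [31/7, -111/14]
P' = (I − K·H)·P̄ = [152/7 -222/7; -222/7 661/14]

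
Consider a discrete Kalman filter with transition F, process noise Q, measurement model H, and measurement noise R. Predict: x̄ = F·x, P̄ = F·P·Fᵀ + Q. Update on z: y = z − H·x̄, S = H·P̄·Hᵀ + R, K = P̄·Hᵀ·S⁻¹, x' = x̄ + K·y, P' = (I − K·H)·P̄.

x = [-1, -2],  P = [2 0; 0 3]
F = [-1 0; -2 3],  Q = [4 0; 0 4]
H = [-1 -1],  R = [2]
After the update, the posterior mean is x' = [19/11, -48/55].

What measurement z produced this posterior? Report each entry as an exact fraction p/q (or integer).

z = [-1]

x̄ = F·x = [1, -4]
P̄ = F·P·Fᵀ + Q = [6 4; 4 39]
S = H·P̄·Hᵀ + R = [55]
K = P̄·Hᵀ·S⁻¹ = [-2/11; -43/55]
x' − x̄ = [8/11, 172/55] = K·y
y = (KᵀK)⁻¹·Kᵀ·(x' − x̄) = [-4]
z = y + H·x̄ = [-4] + [3] = [-1]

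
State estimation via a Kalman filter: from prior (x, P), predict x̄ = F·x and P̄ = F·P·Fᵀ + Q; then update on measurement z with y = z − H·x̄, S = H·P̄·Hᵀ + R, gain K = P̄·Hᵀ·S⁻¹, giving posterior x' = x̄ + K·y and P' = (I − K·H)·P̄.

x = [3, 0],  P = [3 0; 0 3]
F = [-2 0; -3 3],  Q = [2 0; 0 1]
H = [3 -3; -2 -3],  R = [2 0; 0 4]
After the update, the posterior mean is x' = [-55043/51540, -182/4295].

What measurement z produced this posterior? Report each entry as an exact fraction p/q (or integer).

z = [-3, 2]

x̄ = F·x = [-6, -9]
P̄ = F·P·Fᵀ + Q = [14 18; 18 55]
S = H·P̄·Hᵀ + R = [299 357; 357 771]
K = P̄·Hᵀ·S⁻¹ = [3337/17180 -10117/51540; -576/4295 -853/4295]
x' − x̄ = [254197/51540, 38473/4295] = K·y
y = (KᵀK)⁻¹·Kᵀ·(x' − x̄) = [-12, -37]
z = y + H·x̄ = [-12, -37] + [9, 39] = [-3, 2]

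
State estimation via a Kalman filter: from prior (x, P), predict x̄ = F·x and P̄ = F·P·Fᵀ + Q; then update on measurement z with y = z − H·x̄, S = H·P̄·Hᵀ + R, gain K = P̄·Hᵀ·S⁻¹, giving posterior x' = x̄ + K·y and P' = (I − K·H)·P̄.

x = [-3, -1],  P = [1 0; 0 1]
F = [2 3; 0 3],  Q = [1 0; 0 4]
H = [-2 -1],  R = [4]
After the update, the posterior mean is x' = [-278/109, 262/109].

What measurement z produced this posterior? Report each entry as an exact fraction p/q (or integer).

z = [2]

x̄ = F·x = [-9, -3]
P̄ = F·P·Fᵀ + Q = [14 9; 9 13]
S = H·P̄·Hᵀ + R = [109]
K = P̄·Hᵀ·S⁻¹ = [-37/109; -31/109]
x' − x̄ = [703/109, 589/109] = K·y
y = (KᵀK)⁻¹·Kᵀ·(x' − x̄) = [-19]
z = y + H·x̄ = [-19] + [21] = [2]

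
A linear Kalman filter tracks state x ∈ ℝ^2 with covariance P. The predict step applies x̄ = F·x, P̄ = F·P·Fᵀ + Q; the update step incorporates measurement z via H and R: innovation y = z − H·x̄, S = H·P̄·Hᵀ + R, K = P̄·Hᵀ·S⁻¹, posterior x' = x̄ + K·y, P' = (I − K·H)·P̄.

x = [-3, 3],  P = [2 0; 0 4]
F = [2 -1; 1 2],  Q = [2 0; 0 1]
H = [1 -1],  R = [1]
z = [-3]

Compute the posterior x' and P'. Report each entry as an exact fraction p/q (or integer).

x̄ = F·x = [-9, 3]
P̄ = F·P·Fᵀ + Q = [14 -4; -4 19]
y = z − H·x̄ = [9]
S = H·P̄·Hᵀ + R = [42]
K = P̄·Hᵀ·S⁻¹ = [3/7; -23/42]
x' = x̄ + K·y = [-36/7, -27/14]
P' = (I − K·H)·P̄ = [44/7 41/7; 41/7 269/42]

x' = [-36/7, -27/14]
P' = [44/7 41/7; 41/7 269/42]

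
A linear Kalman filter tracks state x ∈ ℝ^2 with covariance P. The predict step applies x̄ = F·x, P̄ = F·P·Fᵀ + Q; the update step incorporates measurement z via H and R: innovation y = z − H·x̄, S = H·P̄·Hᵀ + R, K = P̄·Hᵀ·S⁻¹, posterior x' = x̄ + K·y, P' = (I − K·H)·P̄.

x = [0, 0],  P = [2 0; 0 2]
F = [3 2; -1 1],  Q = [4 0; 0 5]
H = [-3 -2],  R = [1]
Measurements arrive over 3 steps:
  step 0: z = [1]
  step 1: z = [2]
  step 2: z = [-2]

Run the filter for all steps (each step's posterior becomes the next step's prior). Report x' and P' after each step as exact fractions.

step 0: x̄ = F·x = [0, 0]
step 0: P̄ = F·P·Fᵀ + Q = [30 -2; -2 9]
step 0: y = z − H·x̄ = [1]
step 0: S = H·P̄·Hᵀ + R = [283]
step 0: K = P̄·Hᵀ·S⁻¹ = [-86/283; -12/283]
step 0: x' = x̄ + K·y = [-86/283, -12/283]
step 0: P' = (I − K·H)·P̄ = [1094/283 -1598/283; -1598/283 2403/283]
step 1: x̄ = F·x = [-282/283, 74/283]
step 1: P̄ = F·P·Fᵀ + Q = [1414/283 -74/283; -74/283 8108/283]
step 1: y = z − H·x̄ = [-132/283]
step 1: S = H·P̄·Hᵀ + R = [44553/283]
step 1: K = P̄·Hᵀ·S⁻¹ = [-4094/44553; -15994/44553]
step 1: x' = x̄ + K·y = [-14162/14851, 6370/14851]
step 1: P' = (I − K·H)·P̄ = [163382/44553 -243026/44553; -243026/44553 372536/44553]
step 2: x̄ = F·x = [-29746/14851, 20532/14851]
step 2: P̄ = F·P·Fᵀ + Q = [222482/44553 11900/44553; 11900/44553 1244735/44553]
step 2: y = z − H·x̄ = [-77876/14851]
step 2: S = H·P̄·Hᵀ + R = [7168631/44553]
step 2: K = P̄·Hᵀ·S⁻¹ = [-691246/7168631; -2525170/7168631]
step 2: x' = x̄ + K·y = [-10733730/7168631, 23152412/7168631]
step 2: P' = (I − K·H)·P̄ = [25072842/7168631 -37263640/7168631; -37263640/7168631 57158045/7168631]

step 0: x' = [-86/283, -12/283], P' = [1094/283 -1598/283; -1598/283 2403/283]
step 1: x' = [-14162/14851, 6370/14851], P' = [163382/44553 -243026/44553; -243026/44553 372536/44553]
step 2: x' = [-10733730/7168631, 23152412/7168631], P' = [25072842/7168631 -37263640/7168631; -37263640/7168631 57158045/7168631]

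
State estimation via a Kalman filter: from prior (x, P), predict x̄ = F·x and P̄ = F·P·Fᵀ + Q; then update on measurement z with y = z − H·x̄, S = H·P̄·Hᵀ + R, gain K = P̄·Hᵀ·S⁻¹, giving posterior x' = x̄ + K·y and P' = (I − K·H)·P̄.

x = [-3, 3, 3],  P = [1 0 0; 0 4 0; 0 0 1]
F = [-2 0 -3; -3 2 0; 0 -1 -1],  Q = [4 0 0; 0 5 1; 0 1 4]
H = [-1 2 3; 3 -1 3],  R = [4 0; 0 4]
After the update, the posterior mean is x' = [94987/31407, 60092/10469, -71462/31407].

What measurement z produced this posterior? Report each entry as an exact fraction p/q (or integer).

z = [1, -3]

x̄ = F·x = [-3, 15, -6]
P̄ = F·P·Fᵀ + Q = [17 6 3; 6 30 -7; 3 -7 9]
S = H·P̄·Hᵀ + R = [96 9; 9 328]
K = P̄·Hᵀ·S⁻¹ = [826/31407 1716/10469; 3707/10469 -1155/10469; 2893/31407 1346/10469]
x' − x̄ = [189208/31407, -96943/10469, 116980/31407] = K·y
y = (KᵀK)⁻¹·Kᵀ·(x' − x̄) = [-14, 39]
z = y + H·x̄ = [-14, 39] + [15, -42] = [1, -3]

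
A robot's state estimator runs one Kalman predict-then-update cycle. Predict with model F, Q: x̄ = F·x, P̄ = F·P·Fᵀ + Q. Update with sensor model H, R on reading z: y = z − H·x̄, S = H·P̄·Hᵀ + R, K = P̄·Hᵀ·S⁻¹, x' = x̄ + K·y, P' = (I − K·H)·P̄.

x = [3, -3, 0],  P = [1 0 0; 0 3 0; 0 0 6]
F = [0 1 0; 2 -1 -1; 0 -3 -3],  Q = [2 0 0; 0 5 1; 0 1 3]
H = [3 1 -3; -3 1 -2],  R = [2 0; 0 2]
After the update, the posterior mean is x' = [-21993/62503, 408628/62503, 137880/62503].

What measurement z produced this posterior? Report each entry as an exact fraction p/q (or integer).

z = [-1, 3]

x̄ = F·x = [-3, 9, 9]
P̄ = F·P·Fᵀ + Q = [5 -3 -9; -3 18 28; -9 28 84]
S = H·P̄·Hᵀ + R = [797 310; 310 199]
K = P̄·Hᵀ·S⁻¹ = [7761/62503 -12090/62503; -5935/62503 137/62503; -14919/62503 -12251/62503]
x' − x̄ = [165516/62503, -153899/62503, -424647/62503] = K·y
y = (KᵀK)⁻¹·Kᵀ·(x' − x̄) = [26, 3]
z = y + H·x̄ = [26, 3] + [-27, 0] = [-1, 3]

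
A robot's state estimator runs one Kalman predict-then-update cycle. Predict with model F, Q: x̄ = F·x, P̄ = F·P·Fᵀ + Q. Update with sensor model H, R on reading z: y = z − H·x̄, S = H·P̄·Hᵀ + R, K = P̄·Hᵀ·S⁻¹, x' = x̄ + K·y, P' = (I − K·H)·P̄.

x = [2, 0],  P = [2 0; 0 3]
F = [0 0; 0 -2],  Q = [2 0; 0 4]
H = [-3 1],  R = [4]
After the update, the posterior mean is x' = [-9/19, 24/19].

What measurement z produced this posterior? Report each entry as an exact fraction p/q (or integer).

x̄ = F·x = [0, 0]
P̄ = F·P·Fᵀ + Q = [2 0; 0 16]
S = H·P̄·Hᵀ + R = [38]
K = P̄·Hᵀ·S⁻¹ = [-3/19; 8/19]
x' − x̄ = [-9/19, 24/19] = K·y
y = (KᵀK)⁻¹·Kᵀ·(x' − x̄) = [3]
z = y + H·x̄ = [3] + [0] = [3]

z = [3]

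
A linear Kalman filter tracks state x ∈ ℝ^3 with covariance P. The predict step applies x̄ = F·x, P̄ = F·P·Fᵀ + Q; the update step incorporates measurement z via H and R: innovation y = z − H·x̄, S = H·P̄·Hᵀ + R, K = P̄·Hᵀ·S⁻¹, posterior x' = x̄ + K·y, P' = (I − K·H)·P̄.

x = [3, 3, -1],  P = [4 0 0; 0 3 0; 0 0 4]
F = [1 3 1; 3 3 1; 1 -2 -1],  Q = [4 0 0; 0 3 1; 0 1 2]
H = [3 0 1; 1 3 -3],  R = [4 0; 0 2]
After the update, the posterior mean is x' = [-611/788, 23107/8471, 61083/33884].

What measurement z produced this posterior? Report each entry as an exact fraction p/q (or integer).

x̄ = F·x = [11, 17, -2]
P̄ = F·P·Fᵀ + Q = [39 43 -18; 43 70 -9; -18 -9 22]
S = H·P̄·Hᵀ + R = [269 555; 555 1397]
K = P̄·Hᵀ·S⁻¹ = [351/1576 111/1576; 1530/8471 1090/8471; 16901/67768 -12099/67768]
x' − x̄ = [-9279/788, -120900/8471, 128851/33884] = K·y
y = (KᵀK)⁻¹·Kᵀ·(x' − x̄) = [-32, -66]
z = y + H·x̄ = [-32, -66] + [31, 68] = [-1, 2]

z = [-1, 2]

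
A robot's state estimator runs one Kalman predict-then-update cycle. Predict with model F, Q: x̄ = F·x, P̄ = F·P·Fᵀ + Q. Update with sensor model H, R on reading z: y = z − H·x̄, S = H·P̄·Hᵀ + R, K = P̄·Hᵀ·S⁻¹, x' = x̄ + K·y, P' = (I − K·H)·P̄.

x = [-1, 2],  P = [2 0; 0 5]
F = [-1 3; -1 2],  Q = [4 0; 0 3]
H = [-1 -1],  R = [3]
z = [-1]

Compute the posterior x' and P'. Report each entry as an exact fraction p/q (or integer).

x' = [8/13, 8/13]
P' = [404/143 -155/143; -155/143 326/143]

x̄ = F·x = [7, 5]
P̄ = F·P·Fᵀ + Q = [51 32; 32 25]
y = z − H·x̄ = [11]
S = H·P̄·Hᵀ + R = [143]
K = P̄·Hᵀ·S⁻¹ = [-83/143; -57/143]
x' = x̄ + K·y = [8/13, 8/13]
P' = (I − K·H)·P̄ = [404/143 -155/143; -155/143 326/143]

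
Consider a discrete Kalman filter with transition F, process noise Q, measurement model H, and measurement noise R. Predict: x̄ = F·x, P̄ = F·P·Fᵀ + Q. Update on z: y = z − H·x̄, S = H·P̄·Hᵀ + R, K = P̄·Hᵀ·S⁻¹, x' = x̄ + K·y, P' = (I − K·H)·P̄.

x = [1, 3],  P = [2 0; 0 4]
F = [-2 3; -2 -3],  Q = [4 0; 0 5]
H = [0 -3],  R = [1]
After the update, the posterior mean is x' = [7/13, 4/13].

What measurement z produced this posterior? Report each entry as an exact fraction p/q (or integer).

z = [-1]

x̄ = F·x = [7, -11]
P̄ = F·P·Fᵀ + Q = [48 -28; -28 49]
S = H·P̄·Hᵀ + R = [442]
K = P̄·Hᵀ·S⁻¹ = [42/221; -147/442]
x' − x̄ = [-84/13, 147/13] = K·y
y = (KᵀK)⁻¹·Kᵀ·(x' − x̄) = [-34]
z = y + H·x̄ = [-34] + [33] = [-1]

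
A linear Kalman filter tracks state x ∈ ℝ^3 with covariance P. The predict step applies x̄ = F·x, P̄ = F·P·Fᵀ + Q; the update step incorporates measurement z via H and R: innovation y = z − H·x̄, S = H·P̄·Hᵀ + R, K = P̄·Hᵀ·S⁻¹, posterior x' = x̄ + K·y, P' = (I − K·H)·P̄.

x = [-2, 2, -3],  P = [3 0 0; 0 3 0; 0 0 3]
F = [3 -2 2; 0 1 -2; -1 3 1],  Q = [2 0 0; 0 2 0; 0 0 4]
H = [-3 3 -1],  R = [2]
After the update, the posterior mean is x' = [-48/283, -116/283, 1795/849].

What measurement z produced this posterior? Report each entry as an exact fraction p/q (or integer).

x̄ = F·x = [-16, 8, 5]
P̄ = F·P·Fᵀ + Q = [53 -18 -21; -18 17 3; -21 3 37]
S = H·P̄·Hᵀ + R = [849]
K = P̄·Hᵀ·S⁻¹ = [-64/283; 34/283; 35/849]
x' − x̄ = [4480/283, -2380/283, -2450/849] = K·y
y = (KᵀK)⁻¹·Kᵀ·(x' − x̄) = [-70]
z = y + H·x̄ = [-70] + [67] = [-3]

z = [-3]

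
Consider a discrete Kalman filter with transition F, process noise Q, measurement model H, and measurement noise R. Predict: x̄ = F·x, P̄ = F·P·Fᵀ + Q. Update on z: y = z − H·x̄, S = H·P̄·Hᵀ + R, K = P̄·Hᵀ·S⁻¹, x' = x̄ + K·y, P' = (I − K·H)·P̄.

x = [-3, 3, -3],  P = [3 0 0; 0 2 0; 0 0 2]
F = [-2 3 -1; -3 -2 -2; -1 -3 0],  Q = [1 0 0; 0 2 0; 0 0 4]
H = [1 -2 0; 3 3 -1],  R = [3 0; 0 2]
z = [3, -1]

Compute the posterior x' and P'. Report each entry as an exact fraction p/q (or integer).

x' = [21076/42957, -59083/42957, -243286/128871]
P' = [7810/14319 -1402/14319 39854/42957; -1402/14319 7171/14319 42865/42957; 39854/42957 42865/42957 759643/128871]

x̄ = F·x = [18, 9, -6]
P̄ = F·P·Fᵀ + Q = [33 10 -12; 10 45 21; -12 21 25]
y = z − H·x̄ = [3, -88]
S = H·P̄·Hᵀ + R = [176 -147; -147 855]
K = P̄·Hᵀ·S⁻¹ = [3538/14319 8909/42957; -5248/14319 4528/42957; -15292/42957 -7586/128871]
x' = x̄ + K·y = [21076/42957, -59083/42957, -243286/128871]
P' = (I − K·H)·P̄ = [7810/14319 -1402/14319 39854/42957; -1402/14319 7171/14319 42865/42957; 39854/42957 42865/42957 759643/128871]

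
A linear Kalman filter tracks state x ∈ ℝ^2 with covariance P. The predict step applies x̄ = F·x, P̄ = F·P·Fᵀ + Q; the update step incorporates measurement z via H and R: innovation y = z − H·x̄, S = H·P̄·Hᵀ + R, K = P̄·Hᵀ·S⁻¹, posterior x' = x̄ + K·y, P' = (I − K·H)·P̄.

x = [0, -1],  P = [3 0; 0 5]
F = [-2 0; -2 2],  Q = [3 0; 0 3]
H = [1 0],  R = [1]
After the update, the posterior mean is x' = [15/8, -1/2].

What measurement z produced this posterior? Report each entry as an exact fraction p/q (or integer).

x̄ = F·x = [0, -2]
P̄ = F·P·Fᵀ + Q = [15 12; 12 35]
S = H·P̄·Hᵀ + R = [16]
K = P̄·Hᵀ·S⁻¹ = [15/16; 3/4]
x' − x̄ = [15/8, 3/2] = K·y
y = (KᵀK)⁻¹·Kᵀ·(x' − x̄) = [2]
z = y + H·x̄ = [2] + [0] = [2]

z = [2]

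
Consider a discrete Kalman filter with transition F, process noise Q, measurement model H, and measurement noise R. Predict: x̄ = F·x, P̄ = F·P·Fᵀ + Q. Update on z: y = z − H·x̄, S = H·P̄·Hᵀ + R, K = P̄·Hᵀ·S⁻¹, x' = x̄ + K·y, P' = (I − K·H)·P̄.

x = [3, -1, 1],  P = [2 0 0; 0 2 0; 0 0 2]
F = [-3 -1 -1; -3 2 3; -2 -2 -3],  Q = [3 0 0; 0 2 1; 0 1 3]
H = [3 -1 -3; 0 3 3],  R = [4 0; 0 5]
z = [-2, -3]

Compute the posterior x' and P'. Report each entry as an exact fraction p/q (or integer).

x' = [-5693/3271, -270/3271, -3441/3271]
P' = [357857/42523 -508187/42523 521162/42523; -508187/42523 812000/42523 -796535/42523; 521162/42523 -796535/42523 804455/42523]

x̄ = F·x = [-9, -8, -7]
P̄ = F·P·Fᵀ + Q = [25 8 22; 8 46 -13; 22 -13 37]
y = z − H·x̄ = [-4, 42]
S = H·P̄·Hᵀ + R = [86 -45; -45 518]
K = P̄·Hᵀ·S⁻¹ = [4568/42523 7785/42523; 13261/42523 9279/42523; -13336/42523 4752/42523]
x' = x̄ + K·y = [-5693/3271, -270/3271, -3441/3271]
P' = (I − K·H)·P̄ = [357857/42523 -508187/42523 521162/42523; -508187/42523 812000/42523 -796535/42523; 521162/42523 -796535/42523 804455/42523]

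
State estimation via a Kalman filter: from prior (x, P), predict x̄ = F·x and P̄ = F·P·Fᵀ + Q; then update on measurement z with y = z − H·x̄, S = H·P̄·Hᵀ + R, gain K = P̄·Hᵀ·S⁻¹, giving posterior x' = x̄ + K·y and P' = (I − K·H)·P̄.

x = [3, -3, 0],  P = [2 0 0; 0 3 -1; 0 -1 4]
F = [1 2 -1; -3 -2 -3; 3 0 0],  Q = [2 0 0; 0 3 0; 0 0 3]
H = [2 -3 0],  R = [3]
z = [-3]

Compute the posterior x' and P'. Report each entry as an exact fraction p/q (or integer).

x̄ = F·x = [-3, -3, 9]
P̄ = F·P·Fᵀ + Q = [24 -2 6; -2 57 -18; 6 -18 21]
y = z − H·x̄ = [-6]
S = H·P̄·Hᵀ + R = [636]
K = P̄·Hᵀ·S⁻¹ = [9/106; -175/636; 11/106]
x' = x̄ + K·y = [-186/53, -143/106, 444/53]
P' = (I − K·H)·P̄ = [1029/53 1363/106 21/53; 1363/106 5627/636 17/106; 21/53 17/106 750/53]

x' = [-186/53, -143/106, 444/53]
P' = [1029/53 1363/106 21/53; 1363/106 5627/636 17/106; 21/53 17/106 750/53]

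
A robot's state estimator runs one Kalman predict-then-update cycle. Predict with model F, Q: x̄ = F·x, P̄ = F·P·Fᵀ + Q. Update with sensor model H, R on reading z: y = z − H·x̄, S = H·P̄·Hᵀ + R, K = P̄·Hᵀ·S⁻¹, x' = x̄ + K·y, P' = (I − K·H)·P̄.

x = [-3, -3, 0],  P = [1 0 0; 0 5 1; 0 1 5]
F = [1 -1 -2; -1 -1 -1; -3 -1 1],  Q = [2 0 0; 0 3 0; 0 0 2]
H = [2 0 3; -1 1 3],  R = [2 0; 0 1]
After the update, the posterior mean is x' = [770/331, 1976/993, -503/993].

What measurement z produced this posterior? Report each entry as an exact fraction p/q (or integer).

z = [3, -2]

x̄ = F·x = [0, 6, 12]
P̄ = F·P·Fᵀ + Q = [32 17 -7; 17 16 3; -7 3 19]
S = H·P̄·Hᵀ + R = [217 129; 129 246]
K = P̄·Hᵀ·S⁻¹ = [5074/12247 -4453/12247; 86/331 -103/993; 645/12247 8992/36741]
x' − x̄ = [770/331, -3982/993, -12419/993] = K·y
y = (KᵀK)⁻¹·Kᵀ·(x' − x̄) = [-33, -44]
z = y + H·x̄ = [-33, -44] + [36, 42] = [3, -2]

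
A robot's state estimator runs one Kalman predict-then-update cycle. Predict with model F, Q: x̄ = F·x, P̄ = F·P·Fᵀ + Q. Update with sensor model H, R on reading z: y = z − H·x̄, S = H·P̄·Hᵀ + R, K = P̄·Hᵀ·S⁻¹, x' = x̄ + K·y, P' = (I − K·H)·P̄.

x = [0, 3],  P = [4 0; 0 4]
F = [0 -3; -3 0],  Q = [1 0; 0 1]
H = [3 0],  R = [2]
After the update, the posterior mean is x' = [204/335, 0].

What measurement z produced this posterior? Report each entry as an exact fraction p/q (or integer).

x̄ = F·x = [-9, 0]
P̄ = F·P·Fᵀ + Q = [37 0; 0 37]
S = H·P̄·Hᵀ + R = [335]
K = P̄·Hᵀ·S⁻¹ = [111/335; 0]
x' − x̄ = [3219/335, 0] = K·y
y = (KᵀK)⁻¹·Kᵀ·(x' − x̄) = [29]
z = y + H·x̄ = [29] + [-27] = [2]

z = [2]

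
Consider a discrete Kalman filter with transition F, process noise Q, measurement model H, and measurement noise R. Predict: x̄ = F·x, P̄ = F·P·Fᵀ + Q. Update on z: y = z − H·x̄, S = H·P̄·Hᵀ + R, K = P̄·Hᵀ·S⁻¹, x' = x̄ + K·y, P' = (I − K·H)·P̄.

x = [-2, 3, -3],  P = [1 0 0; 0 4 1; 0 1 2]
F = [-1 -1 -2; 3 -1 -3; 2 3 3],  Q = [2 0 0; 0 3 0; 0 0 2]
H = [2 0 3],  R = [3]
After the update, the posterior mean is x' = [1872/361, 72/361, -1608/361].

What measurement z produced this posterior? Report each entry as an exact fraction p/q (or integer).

z = [-3]

x̄ = F·x = [5, 0, -4]
P̄ = F·P·Fᵀ + Q = [19 18 -35; 18 40 -36; -35 -36 78]
S = H·P̄·Hᵀ + R = [361]
K = P̄·Hᵀ·S⁻¹ = [-67/361; -72/361; 164/361]
x' − x̄ = [67/361, 72/361, -164/361] = K·y
y = (KᵀK)⁻¹·Kᵀ·(x' − x̄) = [-1]
z = y + H·x̄ = [-1] + [-2] = [-3]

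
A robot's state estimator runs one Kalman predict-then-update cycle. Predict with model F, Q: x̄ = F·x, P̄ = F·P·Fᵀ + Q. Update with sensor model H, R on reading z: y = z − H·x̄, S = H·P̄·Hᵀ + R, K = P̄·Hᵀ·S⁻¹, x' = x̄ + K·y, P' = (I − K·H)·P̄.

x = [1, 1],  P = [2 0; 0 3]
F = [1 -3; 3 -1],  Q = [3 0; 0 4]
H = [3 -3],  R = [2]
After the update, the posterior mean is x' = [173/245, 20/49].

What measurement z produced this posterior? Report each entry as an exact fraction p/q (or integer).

x̄ = F·x = [-2, 2]
P̄ = F·P·Fᵀ + Q = [32 15; 15 25]
S = H·P̄·Hᵀ + R = [245]
K = P̄·Hᵀ·S⁻¹ = [51/245; -6/49]
x' − x̄ = [663/245, -78/49] = K·y
y = (KᵀK)⁻¹·Kᵀ·(x' − x̄) = [13]
z = y + H·x̄ = [13] + [-12] = [1]

z = [1]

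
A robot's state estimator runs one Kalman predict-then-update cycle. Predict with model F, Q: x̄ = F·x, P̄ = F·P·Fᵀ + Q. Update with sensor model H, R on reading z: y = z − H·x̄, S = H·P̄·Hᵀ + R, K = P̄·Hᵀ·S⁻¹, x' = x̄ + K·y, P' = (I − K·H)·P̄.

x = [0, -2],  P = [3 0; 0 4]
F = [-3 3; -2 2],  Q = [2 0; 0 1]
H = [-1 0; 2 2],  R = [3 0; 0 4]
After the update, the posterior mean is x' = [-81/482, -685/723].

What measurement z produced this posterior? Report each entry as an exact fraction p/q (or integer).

x̄ = F·x = [-6, -4]
P̄ = F·P·Fᵀ + Q = [65 42; 42 29]
S = H·P̄·Hᵀ + R = [68 -214; -214 716]
K = P̄·Hᵀ·S⁻¹ = [-62/241 107/482; 79/723 167/723]
x' − x̄ = [2811/482, 2207/723] = K·y
y = (KᵀK)⁻¹·Kᵀ·(x' − x̄) = [-8, 17]
z = y + H·x̄ = [-8, 17] + [6, -20] = [-2, -3]

z = [-2, -3]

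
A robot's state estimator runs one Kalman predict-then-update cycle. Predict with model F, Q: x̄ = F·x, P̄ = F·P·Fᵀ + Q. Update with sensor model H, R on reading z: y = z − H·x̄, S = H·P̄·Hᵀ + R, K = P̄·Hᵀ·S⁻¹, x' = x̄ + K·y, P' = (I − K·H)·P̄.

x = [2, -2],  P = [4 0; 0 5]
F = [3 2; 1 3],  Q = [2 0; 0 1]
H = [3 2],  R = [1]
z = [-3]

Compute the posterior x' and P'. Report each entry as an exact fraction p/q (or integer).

x̄ = F·x = [2, -4]
P̄ = F·P·Fᵀ + Q = [58 42; 42 50]
y = z − H·x̄ = [-1]
S = H·P̄·Hᵀ + R = [1227]
K = P̄·Hᵀ·S⁻¹ = [86/409; 226/1227]
x' = x̄ + K·y = [732/409, -5134/1227]
P' = (I − K·H)·P̄ = [1534/409 -2258/409; -2258/409 10274/1227]

x' = [732/409, -5134/1227]
P' = [1534/409 -2258/409; -2258/409 10274/1227]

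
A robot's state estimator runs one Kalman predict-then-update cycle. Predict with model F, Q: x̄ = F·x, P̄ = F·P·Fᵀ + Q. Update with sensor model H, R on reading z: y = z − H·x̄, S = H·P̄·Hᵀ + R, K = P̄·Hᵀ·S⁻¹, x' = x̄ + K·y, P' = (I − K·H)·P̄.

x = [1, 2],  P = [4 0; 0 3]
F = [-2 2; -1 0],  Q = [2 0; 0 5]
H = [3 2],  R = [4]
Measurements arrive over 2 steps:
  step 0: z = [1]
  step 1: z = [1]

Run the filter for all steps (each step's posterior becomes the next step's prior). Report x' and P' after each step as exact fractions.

step 0: x̄ = F·x = [2, -1]
step 0: P̄ = F·P·Fᵀ + Q = [30 8; 8 9]
step 0: y = z − H·x̄ = [-3]
step 0: S = H·P̄·Hᵀ + R = [406]
step 0: K = P̄·Hᵀ·S⁻¹ = [53/203; 3/29]
step 0: x' = x̄ + K·y = [247/203, -38/29]
step 0: P' = (I − K·H)·P̄ = [472/203 -86/29; -86/29 135/29]
step 1: x̄ = F·x = [-1026/203, -247/203]
step 1: P̄ = F·P·Fᵀ + Q = [10890/203 2148/203; 2148/203 1487/203]
step 1: y = z − H·x̄ = [3775/203]
step 1: S = H·P̄·Hᵀ + R = [130546/203]
step 1: K = P̄·Hᵀ·S⁻¹ = [18483/65273; 4709/65273]
step 1: x' = x̄ + K·y = [13809/65273, 8148/65273]
step 1: P' = (I − K·H)·P̄ = [135864/65273 -166830/65273; -166830/65273 259663/65273]

step 0: x' = [247/203, -38/29], P' = [472/203 -86/29; -86/29 135/29]
step 1: x' = [13809/65273, 8148/65273], P' = [135864/65273 -166830/65273; -166830/65273 259663/65273]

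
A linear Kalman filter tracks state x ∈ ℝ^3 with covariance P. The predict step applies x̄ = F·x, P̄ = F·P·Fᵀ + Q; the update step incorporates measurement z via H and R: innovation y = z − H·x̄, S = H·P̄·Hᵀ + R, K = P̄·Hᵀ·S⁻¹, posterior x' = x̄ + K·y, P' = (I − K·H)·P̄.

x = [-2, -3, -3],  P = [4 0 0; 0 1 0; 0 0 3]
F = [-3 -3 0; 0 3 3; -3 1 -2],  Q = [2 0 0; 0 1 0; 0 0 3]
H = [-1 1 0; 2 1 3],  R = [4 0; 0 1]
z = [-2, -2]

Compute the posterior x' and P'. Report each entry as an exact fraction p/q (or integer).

x' = [19523/14521, -30793/14521, -12612/14521]
P' = [111447/14521 96103/14521 -105687/14521; 96103/14521 134987/14521 -108489/14521; -105687/14521 -108489/14521 215219/29042]

x̄ = F·x = [15, -18, 9]
P̄ = F·P·Fᵀ + Q = [47 -9 33; -9 37 -15; 33 -15 52]
y = z − H·x̄ = [31, -41]
S = H·P̄·Hᵀ + R = [106 -210; -210 964]
K = P̄·Hᵀ·S⁻¹ = [-3836/14521 1936/14521; 9721/14521 1726/14521; -1401/29042 5931/29042]
x' = x̄ + K·y = [19523/14521, -30793/14521, -12612/14521]
P' = (I − K·H)·P̄ = [111447/14521 96103/14521 -105687/14521; 96103/14521 134987/14521 -108489/14521; -105687/14521 -108489/14521 215219/29042]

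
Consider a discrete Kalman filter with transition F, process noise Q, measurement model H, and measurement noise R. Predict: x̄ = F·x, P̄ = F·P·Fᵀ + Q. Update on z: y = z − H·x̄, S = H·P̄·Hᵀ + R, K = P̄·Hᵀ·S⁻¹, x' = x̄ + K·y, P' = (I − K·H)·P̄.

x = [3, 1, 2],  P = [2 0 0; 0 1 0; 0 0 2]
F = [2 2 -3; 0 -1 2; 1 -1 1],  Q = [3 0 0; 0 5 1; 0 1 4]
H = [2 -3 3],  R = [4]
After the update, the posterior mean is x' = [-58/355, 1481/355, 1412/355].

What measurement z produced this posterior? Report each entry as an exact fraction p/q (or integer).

x̄ = F·x = [2, 3, 4]
P̄ = F·P·Fᵀ + Q = [33 -14 -4; -14 14 6; -4 6 9]
S = H·P̄·Hᵀ + R = [355]
K = P̄·Hᵀ·S⁻¹ = [96/355; -52/355; 1/355]
x' − x̄ = [-768/355, 416/355, -8/355] = K·y
y = (KᵀK)⁻¹·Kᵀ·(x' − x̄) = [-8]
z = y + H·x̄ = [-8] + [7] = [-1]

z = [-1]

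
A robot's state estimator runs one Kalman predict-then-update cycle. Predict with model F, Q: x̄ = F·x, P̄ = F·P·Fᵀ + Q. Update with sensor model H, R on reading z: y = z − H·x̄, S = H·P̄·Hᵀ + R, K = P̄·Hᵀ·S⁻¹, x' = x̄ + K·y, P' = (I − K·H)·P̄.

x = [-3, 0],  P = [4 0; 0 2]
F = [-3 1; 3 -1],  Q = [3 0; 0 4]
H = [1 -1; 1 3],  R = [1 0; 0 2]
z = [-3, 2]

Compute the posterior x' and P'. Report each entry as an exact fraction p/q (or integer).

x' = [-7963/4959, 2027/1653]
P' = [3140/4959 -118/1653; -118/1653 102/551]

x̄ = F·x = [9, -9]
P̄ = F·P·Fᵀ + Q = [41 -38; -38 42]
y = z − H·x̄ = [-21, 20]
S = H·P̄·Hᵀ + R = [160 -161; -161 193]
K = P̄·Hᵀ·S⁻¹ = [3494/4959 1039/4959; -424/1653 400/1653]
x' = x̄ + K·y = [-7963/4959, 2027/1653]
P' = (I − K·H)·P̄ = [3140/4959 -118/1653; -118/1653 102/551]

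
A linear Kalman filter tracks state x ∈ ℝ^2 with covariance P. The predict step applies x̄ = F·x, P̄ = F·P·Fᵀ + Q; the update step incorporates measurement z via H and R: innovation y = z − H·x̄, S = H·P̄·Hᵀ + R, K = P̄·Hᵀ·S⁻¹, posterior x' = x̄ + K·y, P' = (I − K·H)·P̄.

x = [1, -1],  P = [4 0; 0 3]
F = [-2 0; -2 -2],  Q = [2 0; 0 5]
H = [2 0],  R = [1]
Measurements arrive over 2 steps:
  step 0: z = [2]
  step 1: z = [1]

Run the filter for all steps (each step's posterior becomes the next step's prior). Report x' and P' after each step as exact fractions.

step 0: x' = [70/73, 192/73], P' = [18/73 16/73; 16/73 1385/73]
step 1: x' = [296/945, -5468/945], P' = [218/945 136/945; 136/945 78017/945]

step 0: x̄ = F·x = [-2, 0]
step 0: P̄ = F·P·Fᵀ + Q = [18 16; 16 33]
step 0: y = z − H·x̄ = [6]
step 0: S = H·P̄·Hᵀ + R = [73]
step 0: K = P̄·Hᵀ·S⁻¹ = [36/73; 32/73]
step 0: x' = x̄ + K·y = [70/73, 192/73]
step 0: P' = (I − K·H)·P̄ = [18/73 16/73; 16/73 1385/73]
step 1: x̄ = F·x = [-140/73, -524/73]
step 1: P̄ = F·P·Fᵀ + Q = [218/73 136/73; 136/73 6105/73]
step 1: y = z − H·x̄ = [353/73]
step 1: S = H·P̄·Hᵀ + R = [945/73]
step 1: K = P̄·Hᵀ·S⁻¹ = [436/945; 272/945]
step 1: x' = x̄ + K·y = [296/945, -5468/945]
step 1: P' = (I − K·H)·P̄ = [218/945 136/945; 136/945 78017/945]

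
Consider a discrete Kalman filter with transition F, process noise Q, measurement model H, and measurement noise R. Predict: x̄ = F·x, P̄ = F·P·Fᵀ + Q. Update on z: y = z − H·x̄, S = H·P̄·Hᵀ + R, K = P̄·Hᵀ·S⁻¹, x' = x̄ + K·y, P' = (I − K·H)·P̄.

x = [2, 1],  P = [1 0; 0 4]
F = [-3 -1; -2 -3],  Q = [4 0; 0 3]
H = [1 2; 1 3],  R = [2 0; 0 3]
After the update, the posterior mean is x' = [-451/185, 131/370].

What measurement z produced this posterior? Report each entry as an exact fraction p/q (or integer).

x̄ = F·x = [-7, -7]
P̄ = F·P·Fᵀ + Q = [17 18; 18 43]
S = H·P̄·Hᵀ + R = [263 365; 365 515]
K = P̄·Hᵀ·S⁻¹ = [23/37 -56/185; -19/444 701/2220]
x' − x̄ = [844/185, 2721/370] = K·y
y = (KᵀK)⁻¹·Kᵀ·(x' − x̄) = [20, 26]
z = y + H·x̄ = [20, 26] + [-21, -28] = [-1, -2]

z = [-1, -2]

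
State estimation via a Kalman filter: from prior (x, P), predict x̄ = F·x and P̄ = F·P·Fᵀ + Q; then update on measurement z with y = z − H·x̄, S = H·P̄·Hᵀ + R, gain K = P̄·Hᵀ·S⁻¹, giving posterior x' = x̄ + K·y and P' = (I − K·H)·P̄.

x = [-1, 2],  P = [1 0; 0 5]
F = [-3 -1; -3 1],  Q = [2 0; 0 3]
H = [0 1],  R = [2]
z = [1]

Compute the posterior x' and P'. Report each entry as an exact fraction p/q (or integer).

x' = [3/19, 27/19]
P' = [288/19 8/19; 8/19 34/19]

x̄ = F·x = [1, 5]
P̄ = F·P·Fᵀ + Q = [16 4; 4 17]
y = z − H·x̄ = [-4]
S = H·P̄·Hᵀ + R = [19]
K = P̄·Hᵀ·S⁻¹ = [4/19; 17/19]
x' = x̄ + K·y = [3/19, 27/19]
P' = (I − K·H)·P̄ = [288/19 8/19; 8/19 34/19]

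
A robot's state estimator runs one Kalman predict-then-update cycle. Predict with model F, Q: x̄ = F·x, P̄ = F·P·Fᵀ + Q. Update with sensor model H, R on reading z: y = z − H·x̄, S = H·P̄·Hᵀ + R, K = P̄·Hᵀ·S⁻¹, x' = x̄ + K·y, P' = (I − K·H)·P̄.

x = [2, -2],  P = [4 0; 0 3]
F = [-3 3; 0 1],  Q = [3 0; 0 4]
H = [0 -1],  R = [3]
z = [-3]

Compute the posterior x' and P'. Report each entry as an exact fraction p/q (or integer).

x̄ = F·x = [-12, -2]
P̄ = F·P·Fᵀ + Q = [66 9; 9 7]
y = z − H·x̄ = [-5]
S = H·P̄·Hᵀ + R = [10]
K = P̄·Hᵀ·S⁻¹ = [-9/10; -7/10]
x' = x̄ + K·y = [-15/2, 3/2]
P' = (I − K·H)·P̄ = [579/10 27/10; 27/10 21/10]

x' = [-15/2, 3/2]
P' = [579/10 27/10; 27/10 21/10]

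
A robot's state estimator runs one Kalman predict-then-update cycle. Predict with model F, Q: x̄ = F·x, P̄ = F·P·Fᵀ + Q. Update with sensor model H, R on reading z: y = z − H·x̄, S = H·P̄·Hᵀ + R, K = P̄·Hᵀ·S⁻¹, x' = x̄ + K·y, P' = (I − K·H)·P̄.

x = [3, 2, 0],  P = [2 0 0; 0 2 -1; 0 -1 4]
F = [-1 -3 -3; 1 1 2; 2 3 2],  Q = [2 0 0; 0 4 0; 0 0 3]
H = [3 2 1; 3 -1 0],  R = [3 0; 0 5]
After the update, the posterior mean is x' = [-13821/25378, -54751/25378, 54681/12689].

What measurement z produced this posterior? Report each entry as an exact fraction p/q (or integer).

x̄ = F·x = [-9, 5, 12]
P̄ = F·P·Fᵀ + Q = [40 -23 -31; -23 20 18; -31 18 33]
S = H·P̄·Hᵀ + R = [86 140; 140 523]
K = P̄·Hᵀ·S⁻¹ = [2469/25378 3139/12689; 6707/25378 -3057/12689; 1494/12689 -3093/12689]
x' − x̄ = [214581/25378, -181641/25378, -97587/12689] = K·y
y = (KᵀK)⁻¹·Kᵀ·(x' − x̄) = [3, 33]
z = y + H·x̄ = [3, 33] + [-5, -32] = [-2, 1]

z = [-2, 1]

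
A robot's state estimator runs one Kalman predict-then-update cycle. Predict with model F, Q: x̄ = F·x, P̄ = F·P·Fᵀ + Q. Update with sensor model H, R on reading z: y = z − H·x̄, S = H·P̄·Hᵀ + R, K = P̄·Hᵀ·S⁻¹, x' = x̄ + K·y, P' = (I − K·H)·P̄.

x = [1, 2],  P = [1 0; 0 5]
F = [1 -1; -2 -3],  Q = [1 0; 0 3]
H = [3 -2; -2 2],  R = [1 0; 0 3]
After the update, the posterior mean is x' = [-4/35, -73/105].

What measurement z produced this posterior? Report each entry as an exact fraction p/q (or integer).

x̄ = F·x = [-1, -8]
P̄ = F·P·Fᵀ + Q = [7 13; 13 52]
S = H·P̄·Hᵀ + R = [116 -120; -120 135]
K = P̄·Hᵀ·S⁻¹ = [17/28 22/35; 13/28 104/105]
x' − x̄ = [31/35, 767/105] = K·y
y = (KᵀK)⁻¹·Kᵀ·(x' − x̄) = [-12, 13]
z = y + H·x̄ = [-12, 13] + [13, -14] = [1, -1]

z = [1, -1]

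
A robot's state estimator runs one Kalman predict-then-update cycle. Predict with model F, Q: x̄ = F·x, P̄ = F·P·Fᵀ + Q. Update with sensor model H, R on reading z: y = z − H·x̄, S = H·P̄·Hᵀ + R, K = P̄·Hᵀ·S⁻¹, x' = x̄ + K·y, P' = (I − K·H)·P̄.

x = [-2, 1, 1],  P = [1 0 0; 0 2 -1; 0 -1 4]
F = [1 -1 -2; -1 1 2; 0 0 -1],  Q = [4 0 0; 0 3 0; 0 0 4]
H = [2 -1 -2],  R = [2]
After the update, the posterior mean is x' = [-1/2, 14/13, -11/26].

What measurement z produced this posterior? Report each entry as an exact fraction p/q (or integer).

z = [-1]

x̄ = F·x = [-5, 5, -1]
P̄ = F·P·Fᵀ + Q = [19 -15 7; -15 18 -7; 7 -7 8]
S = H·P̄·Hᵀ + R = [104]
K = P̄·Hᵀ·S⁻¹ = [3/8; -17/52; 5/104]
x' − x̄ = [9/2, -51/13, 15/26] = K·y
y = (KᵀK)⁻¹·Kᵀ·(x' − x̄) = [12]
z = y + H·x̄ = [12] + [-13] = [-1]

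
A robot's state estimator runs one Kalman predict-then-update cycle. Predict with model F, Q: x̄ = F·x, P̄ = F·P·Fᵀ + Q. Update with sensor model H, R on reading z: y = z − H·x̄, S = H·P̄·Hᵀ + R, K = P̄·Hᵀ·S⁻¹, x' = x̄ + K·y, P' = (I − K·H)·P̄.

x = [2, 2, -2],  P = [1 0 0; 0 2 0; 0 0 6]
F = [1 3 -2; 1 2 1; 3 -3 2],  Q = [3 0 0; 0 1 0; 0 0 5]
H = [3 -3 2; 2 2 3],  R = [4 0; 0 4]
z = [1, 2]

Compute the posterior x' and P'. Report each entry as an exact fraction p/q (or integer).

x' = [145449/14602, 56779/14602, -62004/7301]
P' = [235630/7301 88888/7301 -216982/7301; 88888/7301 35734/7301 -81846/7301; -216982/7301 -81846/7301 606076/21903]

x̄ = F·x = [12, 4, -4]
P̄ = F·P·Fᵀ + Q = [46 1 -39; 1 16 3; -39 3 56]
y = z − H·x̄ = [-15, -18]
S = H·P̄·Hᵀ + R = [264 -6; -6 332]
K = P̄·Hᵀ·S⁻¹ = [3131/14602 -955/14602; -2115/14602 1853/14602; -1018/21903 2105/7301]
x' = x̄ + K·y = [145449/14602, 56779/14602, -62004/7301]
P' = (I − K·H)·P̄ = [235630/7301 88888/7301 -216982/7301; 88888/7301 35734/7301 -81846/7301; -216982/7301 -81846/7301 606076/21903]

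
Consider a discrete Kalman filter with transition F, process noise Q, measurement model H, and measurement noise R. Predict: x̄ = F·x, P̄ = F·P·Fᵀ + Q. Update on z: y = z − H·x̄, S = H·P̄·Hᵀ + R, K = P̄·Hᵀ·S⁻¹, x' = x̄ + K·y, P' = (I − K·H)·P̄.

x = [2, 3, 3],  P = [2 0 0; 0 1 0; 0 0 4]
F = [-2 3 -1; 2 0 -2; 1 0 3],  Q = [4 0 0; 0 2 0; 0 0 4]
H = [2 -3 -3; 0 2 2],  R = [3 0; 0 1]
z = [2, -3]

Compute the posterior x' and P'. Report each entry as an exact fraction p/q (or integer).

x̄ = F·x = [2, -2, 11]
P̄ = F·P·Fᵀ + Q = [25 0 -16; 0 26 -20; -16 -20 42]
y = z − H·x̄ = [25, -21]
S = H·P̄·Hᵀ + R = [547 -232; -232 113]
K = P̄·Hᵀ·S⁻¹ = [3650/7987 5232/7987; 750/7987 2388/7987; -866/7987 1332/7987]
x' = x̄ + K·y = [-2648/7987, -47372/7987, 38235/7987]
P' = (I − K·H)·P̄ = [9399/7987 2916/7987 -300/7987; 2916/7987 192506/7987 -191312/7987; -300/7987 -191312/7987 191978/7987]

x' = [-2648/7987, -47372/7987, 38235/7987]
P' = [9399/7987 2916/7987 -300/7987; 2916/7987 192506/7987 -191312/7987; -300/7987 -191312/7987 191978/7987]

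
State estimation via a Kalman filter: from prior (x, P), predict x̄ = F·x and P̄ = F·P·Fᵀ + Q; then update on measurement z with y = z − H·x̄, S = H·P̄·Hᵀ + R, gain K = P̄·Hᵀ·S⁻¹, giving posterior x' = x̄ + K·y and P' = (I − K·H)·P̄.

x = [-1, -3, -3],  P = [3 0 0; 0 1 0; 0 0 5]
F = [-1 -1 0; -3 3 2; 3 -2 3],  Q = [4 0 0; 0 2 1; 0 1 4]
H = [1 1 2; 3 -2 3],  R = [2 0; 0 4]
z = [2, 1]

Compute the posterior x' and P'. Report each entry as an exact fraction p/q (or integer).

x̄ = F·x = [4, -12, -6]
P̄ = F·P·Fᵀ + Q = [8 6 -7; 6 58 -2; -7 -2 80]
y = z − H·x̄ = [22, -17]
S = H·P̄·Hᵀ + R = [364 333; 333 854]
K = P̄·Hᵀ·S⁻¹ = [2997/199967 -3276/199967; 85872/199967 -57836/199967; 54695/199967 30889/199967]
x' = x̄ + K·y = [921494/199967, 472792/199967, -521625/199967]
P' = (I − K·H)·P̄ = [1570252/199967 679278/199967 -1121768/199967; 679278/199967 430822/199967 -469178/199967; -1121768/199967 -469178/199967 850168/199967]

x' = [921494/199967, 472792/199967, -521625/199967]
P' = [1570252/199967 679278/199967 -1121768/199967; 679278/199967 430822/199967 -469178/199967; -1121768/199967 -469178/199967 850168/199967]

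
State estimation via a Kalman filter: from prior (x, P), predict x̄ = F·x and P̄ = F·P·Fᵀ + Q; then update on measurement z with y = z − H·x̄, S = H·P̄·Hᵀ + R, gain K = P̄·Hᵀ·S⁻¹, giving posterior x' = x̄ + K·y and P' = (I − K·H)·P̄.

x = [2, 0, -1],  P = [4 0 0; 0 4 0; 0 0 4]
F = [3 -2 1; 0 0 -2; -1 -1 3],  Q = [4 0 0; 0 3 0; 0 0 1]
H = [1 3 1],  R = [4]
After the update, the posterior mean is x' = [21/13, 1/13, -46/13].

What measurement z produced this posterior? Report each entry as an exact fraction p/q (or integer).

z = [-2]

x̄ = F·x = [5, 2, -5]
P̄ = F·P·Fᵀ + Q = [60 -8 8; -8 19 -24; 8 -24 45]
S = H·P̄·Hᵀ + R = [104]
K = P̄·Hᵀ·S⁻¹ = [11/26; 25/104; -19/104]
x' − x̄ = [-44/13, -25/13, 19/13] = K·y
y = (KᵀK)⁻¹·Kᵀ·(x' − x̄) = [-8]
z = y + H·x̄ = [-8] + [6] = [-2]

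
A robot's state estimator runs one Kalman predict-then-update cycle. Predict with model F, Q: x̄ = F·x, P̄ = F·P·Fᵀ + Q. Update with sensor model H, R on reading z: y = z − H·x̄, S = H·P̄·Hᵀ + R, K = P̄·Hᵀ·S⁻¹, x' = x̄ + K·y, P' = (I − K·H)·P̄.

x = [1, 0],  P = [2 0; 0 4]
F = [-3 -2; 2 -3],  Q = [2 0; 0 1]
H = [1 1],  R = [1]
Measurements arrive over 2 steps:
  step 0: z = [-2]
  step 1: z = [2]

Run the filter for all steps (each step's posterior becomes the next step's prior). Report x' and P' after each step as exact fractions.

step 0: x̄ = F·x = [-3, 2]
step 0: P̄ = F·P·Fᵀ + Q = [36 12; 12 45]
step 0: y = z − H·x̄ = [-1]
step 0: S = H·P̄·Hᵀ + R = [106]
step 0: K = P̄·Hᵀ·S⁻¹ = [24/53; 57/106]
step 0: x' = x̄ + K·y = [-183/53, 155/106]
step 0: P' = (I − K·H)·P̄ = [756/53 -732/53; -732/53 1521/106]
step 1: x̄ = F·x = [394/53, -1197/106]
step 1: P̄ = F·P·Fᵀ + Q = [1168/53 -3633/53; -3633/53 37411/106]
step 1: y = z − H·x̄ = [621/106]
step 1: S = H·P̄·Hᵀ + R = [25321/106]
step 1: K = P̄·Hᵀ·S⁻¹ = [-4930/25321; 30145/25321]
step 1: x' = x̄ + K·y = [159353/25321, -109332/25321]
step 1: P' = (I − K·H)·P̄ = [328726/25321 -333656/25321; -333656/25321 363801/25321]

step 0: x' = [-183/53, 155/106], P' = [756/53 -732/53; -732/53 1521/106]
step 1: x' = [159353/25321, -109332/25321], P' = [328726/25321 -333656/25321; -333656/25321 363801/25321]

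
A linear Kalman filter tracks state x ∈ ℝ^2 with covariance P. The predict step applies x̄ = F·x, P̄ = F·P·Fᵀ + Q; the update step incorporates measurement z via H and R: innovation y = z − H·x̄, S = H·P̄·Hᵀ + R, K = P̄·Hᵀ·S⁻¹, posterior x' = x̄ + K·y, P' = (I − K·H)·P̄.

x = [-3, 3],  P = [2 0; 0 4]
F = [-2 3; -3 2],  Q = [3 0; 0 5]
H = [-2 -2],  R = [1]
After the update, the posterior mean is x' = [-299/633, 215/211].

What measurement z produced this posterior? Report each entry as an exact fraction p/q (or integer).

x̄ = F·x = [15, 15]
P̄ = F·P·Fᵀ + Q = [47 36; 36 39]
S = H·P̄·Hᵀ + R = [633]
K = P̄·Hᵀ·S⁻¹ = [-166/633; -50/211]
x' − x̄ = [-9794/633, -2950/211] = K·y
y = (KᵀK)⁻¹·Kᵀ·(x' − x̄) = [59]
z = y + H·x̄ = [59] + [-60] = [-1]

z = [-1]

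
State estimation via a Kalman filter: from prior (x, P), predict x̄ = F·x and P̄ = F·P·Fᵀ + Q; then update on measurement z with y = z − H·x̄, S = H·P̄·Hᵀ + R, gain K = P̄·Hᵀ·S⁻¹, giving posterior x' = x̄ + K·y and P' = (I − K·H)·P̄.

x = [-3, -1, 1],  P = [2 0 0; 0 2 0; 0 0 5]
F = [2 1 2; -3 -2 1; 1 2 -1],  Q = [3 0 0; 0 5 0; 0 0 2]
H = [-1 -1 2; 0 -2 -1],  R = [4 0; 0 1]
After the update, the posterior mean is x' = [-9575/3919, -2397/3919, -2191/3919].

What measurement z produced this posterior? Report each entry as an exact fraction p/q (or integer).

x̄ = F·x = [-5, 12, -6]
P̄ = F·P·Fᵀ + Q = [33 -6 -2; -6 36 -19; -2 -19 17]
S = H·P̄·Hᵀ + R = [213 81; 81 86]
K = P̄·Hᵀ·S⁻¹ = [-3800/11757 1831/3919; -1555/11757 -1927/3919; 3029/11757 6/3919]
x' − x̄ = [10020/3919, -49425/3919, 21323/3919] = K·y
y = (KᵀK)⁻¹·Kᵀ·(x' − x̄) = [21, 20]
z = y + H·x̄ = [21, 20] + [-19, -18] = [2, 2]

z = [2, 2]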